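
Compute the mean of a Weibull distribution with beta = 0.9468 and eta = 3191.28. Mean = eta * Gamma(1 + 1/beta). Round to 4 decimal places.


beta = 0.9468, eta = 3191.28
1/beta = 1.0562
1 + 1/beta = 2.0562
Gamma(2.0562) = 1.0251
Mean = 3191.28 * 1.0251
Mean = 3271.29

3271.29


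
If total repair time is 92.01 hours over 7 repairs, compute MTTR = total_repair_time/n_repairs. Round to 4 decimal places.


total_repair_time = 92.01
n_repairs = 7
MTTR = 92.01 / 7
MTTR = 13.1443

13.1443


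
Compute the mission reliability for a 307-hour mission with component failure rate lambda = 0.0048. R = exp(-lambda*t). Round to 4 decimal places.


lambda = 0.0048
mission_time = 307
lambda * t = 0.0048 * 307 = 1.4736
R = exp(-1.4736)
R = 0.2291

0.2291


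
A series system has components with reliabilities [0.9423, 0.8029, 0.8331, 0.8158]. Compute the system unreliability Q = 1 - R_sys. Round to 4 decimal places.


Components: [0.9423, 0.8029, 0.8331, 0.8158]
After component 1: product = 0.9423
After component 2: product = 0.7566
After component 3: product = 0.6303
After component 4: product = 0.5142
R_sys = 0.5142
Q = 1 - 0.5142 = 0.4858

0.4858


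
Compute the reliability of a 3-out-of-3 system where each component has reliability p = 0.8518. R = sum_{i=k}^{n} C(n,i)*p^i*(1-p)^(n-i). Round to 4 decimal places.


k = 3, n = 3, p = 0.8518
i=3: C(3,3)=1 * 0.8518^3 * 0.1482^0 = 0.618
R = sum of terms = 0.618

0.618


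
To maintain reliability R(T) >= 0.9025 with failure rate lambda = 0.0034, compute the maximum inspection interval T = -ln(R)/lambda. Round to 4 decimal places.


R_target = 0.9025
lambda = 0.0034
-ln(0.9025) = 0.1026
T = 0.1026 / 0.0034
T = 30.1725

30.1725


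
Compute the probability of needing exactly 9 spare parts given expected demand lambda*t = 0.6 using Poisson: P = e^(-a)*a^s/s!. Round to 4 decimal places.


a = 0.6, s = 9
e^(-a) = e^(-0.6) = 0.5488
a^s = 0.6^9 = 0.0101
s! = 362880
P = 0.5488 * 0.0101 / 362880
P = 0.0

0.0


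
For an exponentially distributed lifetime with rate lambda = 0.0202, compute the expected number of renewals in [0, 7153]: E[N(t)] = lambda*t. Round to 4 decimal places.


lambda = 0.0202
t = 7153
E[N(t)] = lambda * t
E[N(t)] = 0.0202 * 7153
E[N(t)] = 144.4906

144.4906


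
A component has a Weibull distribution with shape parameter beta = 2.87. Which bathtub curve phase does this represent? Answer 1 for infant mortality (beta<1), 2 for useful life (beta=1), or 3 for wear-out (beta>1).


beta = 2.87
Compare beta to 1:
beta < 1 => infant mortality (phase 1)
beta = 1 => useful life (phase 2)
beta > 1 => wear-out (phase 3)
Since beta = 2.87, this is wear-out (increasing failure rate)
Phase = 3

3


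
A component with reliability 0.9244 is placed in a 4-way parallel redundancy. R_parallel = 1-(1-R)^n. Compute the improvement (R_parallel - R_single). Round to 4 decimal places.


R_single = 0.9244, n = 4
1 - R_single = 0.0756
(1 - R_single)^n = 0.0756^4 = 0.0
R_parallel = 1 - 0.0 = 1.0
Improvement = 1.0 - 0.9244
Improvement = 0.0756

0.0756


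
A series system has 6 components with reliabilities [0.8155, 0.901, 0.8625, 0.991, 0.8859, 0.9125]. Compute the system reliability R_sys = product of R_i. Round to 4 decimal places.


Components: [0.8155, 0.901, 0.8625, 0.991, 0.8859, 0.9125]
After component 1 (R=0.8155): product = 0.8155
After component 2 (R=0.901): product = 0.7348
After component 3 (R=0.8625): product = 0.6337
After component 4 (R=0.991): product = 0.628
After component 5 (R=0.8859): product = 0.5564
After component 6 (R=0.9125): product = 0.5077
R_sys = 0.5077

0.5077


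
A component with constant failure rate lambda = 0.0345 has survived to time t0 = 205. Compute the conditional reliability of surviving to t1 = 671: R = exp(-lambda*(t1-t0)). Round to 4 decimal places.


lambda = 0.0345
t0 = 205, t1 = 671
t1 - t0 = 466
lambda * (t1-t0) = 0.0345 * 466 = 16.077
R = exp(-16.077)
R = 0.0

0.0


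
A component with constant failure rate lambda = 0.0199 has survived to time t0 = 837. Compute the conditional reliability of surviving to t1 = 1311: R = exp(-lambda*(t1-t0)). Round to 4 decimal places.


lambda = 0.0199
t0 = 837, t1 = 1311
t1 - t0 = 474
lambda * (t1-t0) = 0.0199 * 474 = 9.4326
R = exp(-9.4326)
R = 0.0001

0.0001


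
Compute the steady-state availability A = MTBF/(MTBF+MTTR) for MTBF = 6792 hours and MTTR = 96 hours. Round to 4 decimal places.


MTBF = 6792
MTTR = 96
MTBF + MTTR = 6888
A = 6792 / 6888
A = 0.9861

0.9861


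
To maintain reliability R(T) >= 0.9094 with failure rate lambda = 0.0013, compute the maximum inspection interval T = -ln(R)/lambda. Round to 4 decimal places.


R_target = 0.9094
lambda = 0.0013
-ln(0.9094) = 0.095
T = 0.095 / 0.0013
T = 73.054

73.054


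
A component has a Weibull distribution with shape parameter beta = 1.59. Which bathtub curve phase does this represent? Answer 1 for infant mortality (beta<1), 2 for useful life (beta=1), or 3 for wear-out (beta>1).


beta = 1.59
Compare beta to 1:
beta < 1 => infant mortality (phase 1)
beta = 1 => useful life (phase 2)
beta > 1 => wear-out (phase 3)
Since beta = 1.59, this is wear-out (increasing failure rate)
Phase = 3

3


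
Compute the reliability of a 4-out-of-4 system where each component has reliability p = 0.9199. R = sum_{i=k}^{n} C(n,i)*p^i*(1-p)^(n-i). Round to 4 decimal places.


k = 4, n = 4, p = 0.9199
i=4: C(4,4)=1 * 0.9199^4 * 0.0801^0 = 0.7161
R = sum of terms = 0.7161

0.7161


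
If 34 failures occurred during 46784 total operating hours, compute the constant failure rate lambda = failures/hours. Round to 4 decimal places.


failures = 34
total_hours = 46784
lambda = 34 / 46784
lambda = 0.0007

0.0007


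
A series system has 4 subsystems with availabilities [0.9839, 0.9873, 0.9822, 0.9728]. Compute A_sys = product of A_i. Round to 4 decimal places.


Subsystems: [0.9839, 0.9873, 0.9822, 0.9728]
After subsystem 1 (A=0.9839): product = 0.9839
After subsystem 2 (A=0.9873): product = 0.9714
After subsystem 3 (A=0.9822): product = 0.9541
After subsystem 4 (A=0.9728): product = 0.9282
A_sys = 0.9282

0.9282


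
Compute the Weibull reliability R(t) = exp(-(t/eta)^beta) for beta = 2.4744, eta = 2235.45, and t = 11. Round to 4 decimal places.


beta = 2.4744, eta = 2235.45, t = 11
t/eta = 11 / 2235.45 = 0.0049
(t/eta)^beta = 0.0049^2.4744 = 0.0
R(t) = exp(-0.0)
R(t) = 1.0

1.0


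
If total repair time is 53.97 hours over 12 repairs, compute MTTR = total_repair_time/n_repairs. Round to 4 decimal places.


total_repair_time = 53.97
n_repairs = 12
MTTR = 53.97 / 12
MTTR = 4.4975

4.4975


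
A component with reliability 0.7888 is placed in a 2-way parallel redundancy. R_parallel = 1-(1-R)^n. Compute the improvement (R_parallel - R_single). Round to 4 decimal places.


R_single = 0.7888, n = 2
1 - R_single = 0.2112
(1 - R_single)^n = 0.2112^2 = 0.0446
R_parallel = 1 - 0.0446 = 0.9554
Improvement = 0.9554 - 0.7888
Improvement = 0.1666

0.1666


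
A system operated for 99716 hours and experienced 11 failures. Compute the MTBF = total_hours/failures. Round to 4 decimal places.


total_hours = 99716
failures = 11
MTBF = 99716 / 11
MTBF = 9065.0909

9065.0909


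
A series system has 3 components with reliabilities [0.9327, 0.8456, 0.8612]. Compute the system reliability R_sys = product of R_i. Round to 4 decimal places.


Components: [0.9327, 0.8456, 0.8612]
After component 1 (R=0.9327): product = 0.9327
After component 2 (R=0.8456): product = 0.7887
After component 3 (R=0.8612): product = 0.6792
R_sys = 0.6792

0.6792


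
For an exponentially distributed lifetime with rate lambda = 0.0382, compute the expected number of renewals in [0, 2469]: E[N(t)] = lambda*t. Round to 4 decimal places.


lambda = 0.0382
t = 2469
E[N(t)] = lambda * t
E[N(t)] = 0.0382 * 2469
E[N(t)] = 94.3158

94.3158


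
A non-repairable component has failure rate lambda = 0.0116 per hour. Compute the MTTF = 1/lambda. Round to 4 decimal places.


lambda = 0.0116
MTTF = 1 / 0.0116
MTTF = 86.2069

86.2069


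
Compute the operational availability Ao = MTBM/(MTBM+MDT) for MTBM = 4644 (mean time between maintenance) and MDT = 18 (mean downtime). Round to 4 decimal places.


MTBM = 4644
MDT = 18
MTBM + MDT = 4662
Ao = 4644 / 4662
Ao = 0.9961

0.9961


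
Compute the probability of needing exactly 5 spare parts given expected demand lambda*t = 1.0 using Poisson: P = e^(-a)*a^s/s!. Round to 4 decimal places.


a = 1.0, s = 5
e^(-a) = e^(-1.0) = 0.3679
a^s = 1.0^5 = 1.0
s! = 120
P = 0.3679 * 1.0 / 120
P = 0.0031

0.0031


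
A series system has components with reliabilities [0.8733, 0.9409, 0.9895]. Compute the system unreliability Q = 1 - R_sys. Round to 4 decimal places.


Components: [0.8733, 0.9409, 0.9895]
After component 1: product = 0.8733
After component 2: product = 0.8217
After component 3: product = 0.8131
R_sys = 0.8131
Q = 1 - 0.8131 = 0.1869

0.1869


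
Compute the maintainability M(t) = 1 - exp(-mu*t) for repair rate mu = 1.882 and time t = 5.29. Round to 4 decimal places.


mu = 1.882, t = 5.29
mu * t = 1.882 * 5.29 = 9.9558
exp(-9.9558) = 0.0
M(t) = 1 - 0.0
M(t) = 1.0

1.0


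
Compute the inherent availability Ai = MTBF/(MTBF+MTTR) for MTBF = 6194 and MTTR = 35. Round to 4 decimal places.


MTBF = 6194
MTTR = 35
MTBF + MTTR = 6229
Ai = 6194 / 6229
Ai = 0.9944

0.9944


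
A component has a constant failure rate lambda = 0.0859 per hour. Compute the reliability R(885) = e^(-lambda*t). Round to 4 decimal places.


lambda = 0.0859
t = 885
lambda * t = 76.0215
R(t) = e^(-76.0215)
R(t) = 0.0

0.0


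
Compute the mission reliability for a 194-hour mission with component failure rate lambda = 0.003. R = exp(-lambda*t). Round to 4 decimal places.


lambda = 0.003
mission_time = 194
lambda * t = 0.003 * 194 = 0.582
R = exp(-0.582)
R = 0.5588

0.5588


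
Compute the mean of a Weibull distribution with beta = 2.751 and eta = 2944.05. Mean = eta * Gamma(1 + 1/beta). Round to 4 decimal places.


beta = 2.751, eta = 2944.05
1/beta = 0.3635
1 + 1/beta = 1.3635
Gamma(1.3635) = 0.8899
Mean = 2944.05 * 0.8899
Mean = 2619.8172

2619.8172


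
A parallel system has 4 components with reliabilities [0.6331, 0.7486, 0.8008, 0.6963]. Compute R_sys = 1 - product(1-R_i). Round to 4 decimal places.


Components: [0.6331, 0.7486, 0.8008, 0.6963]
(1 - 0.6331) = 0.3669, running product = 0.3669
(1 - 0.7486) = 0.2514, running product = 0.0922
(1 - 0.8008) = 0.1992, running product = 0.0184
(1 - 0.6963) = 0.3037, running product = 0.0056
Product of (1-R_i) = 0.0056
R_sys = 1 - 0.0056 = 0.9944

0.9944


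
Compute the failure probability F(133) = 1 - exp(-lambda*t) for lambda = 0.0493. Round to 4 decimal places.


lambda = 0.0493, t = 133
lambda * t = 6.5569
exp(-6.5569) = 0.0014
F(t) = 1 - 0.0014
F(t) = 0.9986

0.9986


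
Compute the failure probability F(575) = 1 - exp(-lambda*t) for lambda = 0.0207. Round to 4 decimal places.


lambda = 0.0207, t = 575
lambda * t = 11.9025
exp(-11.9025) = 0.0
F(t) = 1 - 0.0
F(t) = 1.0

1.0


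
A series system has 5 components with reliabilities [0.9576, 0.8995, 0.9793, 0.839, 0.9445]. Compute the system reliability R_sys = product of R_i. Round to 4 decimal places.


Components: [0.9576, 0.8995, 0.9793, 0.839, 0.9445]
After component 1 (R=0.9576): product = 0.9576
After component 2 (R=0.8995): product = 0.8614
After component 3 (R=0.9793): product = 0.8435
After component 4 (R=0.839): product = 0.7077
After component 5 (R=0.9445): product = 0.6684
R_sys = 0.6684

0.6684


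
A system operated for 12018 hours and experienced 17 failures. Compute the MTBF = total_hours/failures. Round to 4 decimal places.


total_hours = 12018
failures = 17
MTBF = 12018 / 17
MTBF = 706.9412

706.9412


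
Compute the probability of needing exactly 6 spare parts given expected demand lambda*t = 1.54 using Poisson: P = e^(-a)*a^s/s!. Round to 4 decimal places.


a = 1.54, s = 6
e^(-a) = e^(-1.54) = 0.2144
a^s = 1.54^6 = 13.339
s! = 720
P = 0.2144 * 13.339 / 720
P = 0.004

0.004


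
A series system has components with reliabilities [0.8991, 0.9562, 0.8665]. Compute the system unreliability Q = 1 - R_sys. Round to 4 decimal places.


Components: [0.8991, 0.9562, 0.8665]
After component 1: product = 0.8991
After component 2: product = 0.8597
After component 3: product = 0.7449
R_sys = 0.7449
Q = 1 - 0.7449 = 0.2551

0.2551


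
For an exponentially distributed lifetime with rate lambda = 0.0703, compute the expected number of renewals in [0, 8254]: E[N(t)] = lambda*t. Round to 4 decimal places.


lambda = 0.0703
t = 8254
E[N(t)] = lambda * t
E[N(t)] = 0.0703 * 8254
E[N(t)] = 580.2562

580.2562


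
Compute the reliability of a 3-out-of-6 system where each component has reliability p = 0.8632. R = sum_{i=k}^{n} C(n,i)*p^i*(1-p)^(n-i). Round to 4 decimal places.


k = 3, n = 6, p = 0.8632
i=3: C(6,3)=20 * 0.8632^3 * 0.1368^3 = 0.0329
i=4: C(6,4)=15 * 0.8632^4 * 0.1368^2 = 0.1559
i=5: C(6,5)=6 * 0.8632^5 * 0.1368^1 = 0.3934
i=6: C(6,6)=1 * 0.8632^6 * 0.1368^0 = 0.4137
R = sum of terms = 0.9958

0.9958


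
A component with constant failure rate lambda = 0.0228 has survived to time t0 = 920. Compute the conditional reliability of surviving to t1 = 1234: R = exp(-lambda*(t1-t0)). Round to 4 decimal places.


lambda = 0.0228
t0 = 920, t1 = 1234
t1 - t0 = 314
lambda * (t1-t0) = 0.0228 * 314 = 7.1592
R = exp(-7.1592)
R = 0.0008

0.0008


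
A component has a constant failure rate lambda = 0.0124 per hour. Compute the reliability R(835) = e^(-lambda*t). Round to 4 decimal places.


lambda = 0.0124
t = 835
lambda * t = 10.354
R(t) = e^(-10.354)
R(t) = 0.0

0.0


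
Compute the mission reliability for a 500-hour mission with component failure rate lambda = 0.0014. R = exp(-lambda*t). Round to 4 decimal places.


lambda = 0.0014
mission_time = 500
lambda * t = 0.0014 * 500 = 0.7
R = exp(-0.7)
R = 0.4966

0.4966


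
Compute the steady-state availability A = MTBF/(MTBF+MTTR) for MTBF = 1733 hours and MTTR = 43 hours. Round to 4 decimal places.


MTBF = 1733
MTTR = 43
MTBF + MTTR = 1776
A = 1733 / 1776
A = 0.9758

0.9758


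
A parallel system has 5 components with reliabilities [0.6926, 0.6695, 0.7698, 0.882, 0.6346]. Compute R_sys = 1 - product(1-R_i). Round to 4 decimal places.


Components: [0.6926, 0.6695, 0.7698, 0.882, 0.6346]
(1 - 0.6926) = 0.3074, running product = 0.3074
(1 - 0.6695) = 0.3305, running product = 0.1016
(1 - 0.7698) = 0.2302, running product = 0.0234
(1 - 0.882) = 0.118, running product = 0.0028
(1 - 0.6346) = 0.3654, running product = 0.001
Product of (1-R_i) = 0.001
R_sys = 1 - 0.001 = 0.999

0.999


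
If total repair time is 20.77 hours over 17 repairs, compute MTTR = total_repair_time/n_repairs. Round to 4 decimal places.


total_repair_time = 20.77
n_repairs = 17
MTTR = 20.77 / 17
MTTR = 1.2218

1.2218


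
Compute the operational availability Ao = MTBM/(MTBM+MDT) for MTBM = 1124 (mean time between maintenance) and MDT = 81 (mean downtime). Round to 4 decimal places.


MTBM = 1124
MDT = 81
MTBM + MDT = 1205
Ao = 1124 / 1205
Ao = 0.9328

0.9328


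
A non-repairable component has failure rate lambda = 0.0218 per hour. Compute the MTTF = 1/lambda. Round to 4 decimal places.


lambda = 0.0218
MTTF = 1 / 0.0218
MTTF = 45.8716

45.8716


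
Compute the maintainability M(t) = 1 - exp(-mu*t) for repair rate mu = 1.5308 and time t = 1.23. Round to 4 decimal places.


mu = 1.5308, t = 1.23
mu * t = 1.5308 * 1.23 = 1.8829
exp(-1.8829) = 0.1522
M(t) = 1 - 0.1522
M(t) = 0.8478

0.8478


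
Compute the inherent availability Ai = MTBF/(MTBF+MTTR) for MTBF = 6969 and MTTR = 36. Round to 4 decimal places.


MTBF = 6969
MTTR = 36
MTBF + MTTR = 7005
Ai = 6969 / 7005
Ai = 0.9949

0.9949


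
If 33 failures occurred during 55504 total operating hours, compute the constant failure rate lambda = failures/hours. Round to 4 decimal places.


failures = 33
total_hours = 55504
lambda = 33 / 55504
lambda = 0.0006

0.0006


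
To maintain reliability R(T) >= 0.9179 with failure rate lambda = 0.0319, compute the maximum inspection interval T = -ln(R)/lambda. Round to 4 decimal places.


R_target = 0.9179
lambda = 0.0319
-ln(0.9179) = 0.0857
T = 0.0857 / 0.0319
T = 2.6855

2.6855


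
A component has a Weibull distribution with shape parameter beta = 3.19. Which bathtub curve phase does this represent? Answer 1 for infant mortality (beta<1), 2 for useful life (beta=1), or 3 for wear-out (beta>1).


beta = 3.19
Compare beta to 1:
beta < 1 => infant mortality (phase 1)
beta = 1 => useful life (phase 2)
beta > 1 => wear-out (phase 3)
Since beta = 3.19, this is wear-out (increasing failure rate)
Phase = 3

3


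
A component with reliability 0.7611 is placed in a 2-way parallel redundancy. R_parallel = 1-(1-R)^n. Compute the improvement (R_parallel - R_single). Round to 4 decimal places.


R_single = 0.7611, n = 2
1 - R_single = 0.2389
(1 - R_single)^n = 0.2389^2 = 0.0571
R_parallel = 1 - 0.0571 = 0.9429
Improvement = 0.9429 - 0.7611
Improvement = 0.1818

0.1818


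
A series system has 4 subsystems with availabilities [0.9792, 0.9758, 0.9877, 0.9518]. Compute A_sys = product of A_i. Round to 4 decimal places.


Subsystems: [0.9792, 0.9758, 0.9877, 0.9518]
After subsystem 1 (A=0.9792): product = 0.9792
After subsystem 2 (A=0.9758): product = 0.9555
After subsystem 3 (A=0.9877): product = 0.9438
After subsystem 4 (A=0.9518): product = 0.8983
A_sys = 0.8983

0.8983


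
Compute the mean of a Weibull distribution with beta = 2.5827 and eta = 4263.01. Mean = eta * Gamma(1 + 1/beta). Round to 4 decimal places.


beta = 2.5827, eta = 4263.01
1/beta = 0.3872
1 + 1/beta = 1.3872
Gamma(1.3872) = 0.888
Mean = 4263.01 * 0.888
Mean = 3785.7093

3785.7093


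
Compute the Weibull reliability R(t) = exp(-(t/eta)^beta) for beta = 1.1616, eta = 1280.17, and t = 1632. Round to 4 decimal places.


beta = 1.1616, eta = 1280.17, t = 1632
t/eta = 1632 / 1280.17 = 1.2748
(t/eta)^beta = 1.2748^1.1616 = 1.3258
R(t) = exp(-1.3258)
R(t) = 0.2656

0.2656


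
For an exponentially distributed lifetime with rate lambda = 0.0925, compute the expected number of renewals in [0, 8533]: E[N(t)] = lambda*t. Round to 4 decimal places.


lambda = 0.0925
t = 8533
E[N(t)] = lambda * t
E[N(t)] = 0.0925 * 8533
E[N(t)] = 789.3025

789.3025


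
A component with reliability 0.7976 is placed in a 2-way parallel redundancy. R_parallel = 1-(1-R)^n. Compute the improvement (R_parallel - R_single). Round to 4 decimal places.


R_single = 0.7976, n = 2
1 - R_single = 0.2024
(1 - R_single)^n = 0.2024^2 = 0.041
R_parallel = 1 - 0.041 = 0.959
Improvement = 0.959 - 0.7976
Improvement = 0.1614

0.1614


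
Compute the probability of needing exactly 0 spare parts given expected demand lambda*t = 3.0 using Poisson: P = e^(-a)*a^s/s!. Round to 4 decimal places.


a = 3.0, s = 0
e^(-a) = e^(-3.0) = 0.0498
a^s = 3.0^0 = 1.0
s! = 1
P = 0.0498 * 1.0 / 1
P = 0.0498

0.0498


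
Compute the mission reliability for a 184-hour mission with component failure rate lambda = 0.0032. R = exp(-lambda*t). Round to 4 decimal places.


lambda = 0.0032
mission_time = 184
lambda * t = 0.0032 * 184 = 0.5888
R = exp(-0.5888)
R = 0.555

0.555


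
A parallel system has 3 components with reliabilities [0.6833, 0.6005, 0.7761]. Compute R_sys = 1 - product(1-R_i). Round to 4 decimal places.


Components: [0.6833, 0.6005, 0.7761]
(1 - 0.6833) = 0.3167, running product = 0.3167
(1 - 0.6005) = 0.3995, running product = 0.1265
(1 - 0.7761) = 0.2239, running product = 0.0283
Product of (1-R_i) = 0.0283
R_sys = 1 - 0.0283 = 0.9717

0.9717


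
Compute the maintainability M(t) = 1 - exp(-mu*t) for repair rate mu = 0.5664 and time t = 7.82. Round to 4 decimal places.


mu = 0.5664, t = 7.82
mu * t = 0.5664 * 7.82 = 4.4292
exp(-4.4292) = 0.0119
M(t) = 1 - 0.0119
M(t) = 0.9881

0.9881


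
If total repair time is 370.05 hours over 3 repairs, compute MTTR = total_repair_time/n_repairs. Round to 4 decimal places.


total_repair_time = 370.05
n_repairs = 3
MTTR = 370.05 / 3
MTTR = 123.35

123.35


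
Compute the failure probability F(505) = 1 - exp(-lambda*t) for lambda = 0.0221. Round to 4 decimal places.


lambda = 0.0221, t = 505
lambda * t = 11.1605
exp(-11.1605) = 0.0
F(t) = 1 - 0.0
F(t) = 1.0

1.0


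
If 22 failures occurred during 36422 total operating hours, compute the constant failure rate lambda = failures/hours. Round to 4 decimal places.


failures = 22
total_hours = 36422
lambda = 22 / 36422
lambda = 0.0006

0.0006


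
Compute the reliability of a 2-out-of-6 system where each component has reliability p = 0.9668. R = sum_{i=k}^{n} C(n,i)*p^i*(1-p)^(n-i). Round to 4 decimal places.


k = 2, n = 6, p = 0.9668
i=2: C(6,2)=15 * 0.9668^2 * 0.0332^4 = 0.0
i=3: C(6,3)=20 * 0.9668^3 * 0.0332^3 = 0.0007
i=4: C(6,4)=15 * 0.9668^4 * 0.0332^2 = 0.0144
i=5: C(6,5)=6 * 0.9668^5 * 0.0332^1 = 0.1683
i=6: C(6,6)=1 * 0.9668^6 * 0.0332^0 = 0.8166
R = sum of terms = 1.0

1.0


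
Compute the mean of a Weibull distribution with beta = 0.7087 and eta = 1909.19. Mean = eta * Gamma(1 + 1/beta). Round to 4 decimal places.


beta = 0.7087, eta = 1909.19
1/beta = 1.411
1 + 1/beta = 2.411
Gamma(2.411) = 1.2512
Mean = 1909.19 * 1.2512
Mean = 2388.759

2388.759


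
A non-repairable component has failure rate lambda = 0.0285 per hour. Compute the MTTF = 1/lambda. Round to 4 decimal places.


lambda = 0.0285
MTTF = 1 / 0.0285
MTTF = 35.0877

35.0877


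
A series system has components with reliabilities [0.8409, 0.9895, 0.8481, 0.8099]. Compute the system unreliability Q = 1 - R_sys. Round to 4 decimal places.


Components: [0.8409, 0.9895, 0.8481, 0.8099]
After component 1: product = 0.8409
After component 2: product = 0.8321
After component 3: product = 0.7057
After component 4: product = 0.5715
R_sys = 0.5715
Q = 1 - 0.5715 = 0.4285

0.4285


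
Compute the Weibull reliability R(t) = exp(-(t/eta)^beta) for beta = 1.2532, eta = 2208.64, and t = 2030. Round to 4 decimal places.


beta = 1.2532, eta = 2208.64, t = 2030
t/eta = 2030 / 2208.64 = 0.9191
(t/eta)^beta = 0.9191^1.2532 = 0.8997
R(t) = exp(-0.8997)
R(t) = 0.4067

0.4067


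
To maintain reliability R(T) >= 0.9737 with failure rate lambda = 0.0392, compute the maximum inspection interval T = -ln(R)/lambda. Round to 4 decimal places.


R_target = 0.9737
lambda = 0.0392
-ln(0.9737) = 0.0267
T = 0.0267 / 0.0392
T = 0.6799

0.6799


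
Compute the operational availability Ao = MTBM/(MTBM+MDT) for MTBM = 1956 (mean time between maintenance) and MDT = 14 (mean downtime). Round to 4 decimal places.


MTBM = 1956
MDT = 14
MTBM + MDT = 1970
Ao = 1956 / 1970
Ao = 0.9929

0.9929


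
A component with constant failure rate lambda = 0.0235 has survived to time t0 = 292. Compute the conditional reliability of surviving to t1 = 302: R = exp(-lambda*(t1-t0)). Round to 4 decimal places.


lambda = 0.0235
t0 = 292, t1 = 302
t1 - t0 = 10
lambda * (t1-t0) = 0.0235 * 10 = 0.235
R = exp(-0.235)
R = 0.7906

0.7906


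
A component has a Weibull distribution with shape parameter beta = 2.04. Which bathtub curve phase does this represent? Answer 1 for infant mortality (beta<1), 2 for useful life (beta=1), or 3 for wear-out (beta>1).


beta = 2.04
Compare beta to 1:
beta < 1 => infant mortality (phase 1)
beta = 1 => useful life (phase 2)
beta > 1 => wear-out (phase 3)
Since beta = 2.04, this is wear-out (increasing failure rate)
Phase = 3

3


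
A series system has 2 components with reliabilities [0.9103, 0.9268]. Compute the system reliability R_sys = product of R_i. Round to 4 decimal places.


Components: [0.9103, 0.9268]
After component 1 (R=0.9103): product = 0.9103
After component 2 (R=0.9268): product = 0.8437
R_sys = 0.8437

0.8437


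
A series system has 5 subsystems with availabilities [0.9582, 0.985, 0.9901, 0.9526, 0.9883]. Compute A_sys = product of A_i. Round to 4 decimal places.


Subsystems: [0.9582, 0.985, 0.9901, 0.9526, 0.9883]
After subsystem 1 (A=0.9582): product = 0.9582
After subsystem 2 (A=0.985): product = 0.9438
After subsystem 3 (A=0.9901): product = 0.9345
After subsystem 4 (A=0.9526): product = 0.8902
After subsystem 5 (A=0.9883): product = 0.8798
A_sys = 0.8798

0.8798


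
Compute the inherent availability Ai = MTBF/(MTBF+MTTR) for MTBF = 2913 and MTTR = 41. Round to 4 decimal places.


MTBF = 2913
MTTR = 41
MTBF + MTTR = 2954
Ai = 2913 / 2954
Ai = 0.9861

0.9861


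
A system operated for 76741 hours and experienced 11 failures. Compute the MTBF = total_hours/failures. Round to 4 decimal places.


total_hours = 76741
failures = 11
MTBF = 76741 / 11
MTBF = 6976.4545

6976.4545


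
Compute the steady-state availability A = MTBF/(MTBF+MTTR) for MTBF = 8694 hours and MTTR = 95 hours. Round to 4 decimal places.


MTBF = 8694
MTTR = 95
MTBF + MTTR = 8789
A = 8694 / 8789
A = 0.9892

0.9892


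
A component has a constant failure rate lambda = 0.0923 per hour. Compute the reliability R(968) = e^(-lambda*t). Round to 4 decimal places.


lambda = 0.0923
t = 968
lambda * t = 89.3464
R(t) = e^(-89.3464)
R(t) = 0.0

0.0


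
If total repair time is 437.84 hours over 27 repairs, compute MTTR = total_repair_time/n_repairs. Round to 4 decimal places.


total_repair_time = 437.84
n_repairs = 27
MTTR = 437.84 / 27
MTTR = 16.2163

16.2163


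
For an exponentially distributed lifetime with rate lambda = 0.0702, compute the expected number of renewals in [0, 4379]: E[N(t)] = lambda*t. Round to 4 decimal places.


lambda = 0.0702
t = 4379
E[N(t)] = lambda * t
E[N(t)] = 0.0702 * 4379
E[N(t)] = 307.4058

307.4058


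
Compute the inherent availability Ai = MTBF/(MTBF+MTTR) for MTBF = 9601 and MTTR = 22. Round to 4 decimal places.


MTBF = 9601
MTTR = 22
MTBF + MTTR = 9623
Ai = 9601 / 9623
Ai = 0.9977

0.9977


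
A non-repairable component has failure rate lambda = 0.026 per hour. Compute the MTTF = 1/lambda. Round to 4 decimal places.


lambda = 0.026
MTTF = 1 / 0.026
MTTF = 38.4615

38.4615


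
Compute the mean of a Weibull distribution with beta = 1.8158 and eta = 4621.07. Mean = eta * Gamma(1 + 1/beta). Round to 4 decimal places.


beta = 1.8158, eta = 4621.07
1/beta = 0.5507
1 + 1/beta = 1.5507
Gamma(1.5507) = 0.8889
Mean = 4621.07 * 0.8889
Mean = 4107.7675

4107.7675


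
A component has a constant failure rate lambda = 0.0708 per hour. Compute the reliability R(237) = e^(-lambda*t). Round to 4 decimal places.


lambda = 0.0708
t = 237
lambda * t = 16.7796
R(t) = e^(-16.7796)
R(t) = 0.0

0.0


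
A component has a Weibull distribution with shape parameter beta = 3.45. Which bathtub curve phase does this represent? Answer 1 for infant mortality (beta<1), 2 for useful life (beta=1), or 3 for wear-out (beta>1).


beta = 3.45
Compare beta to 1:
beta < 1 => infant mortality (phase 1)
beta = 1 => useful life (phase 2)
beta > 1 => wear-out (phase 3)
Since beta = 3.45, this is wear-out (increasing failure rate)
Phase = 3

3


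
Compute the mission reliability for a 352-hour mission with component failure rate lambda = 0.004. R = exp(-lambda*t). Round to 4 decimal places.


lambda = 0.004
mission_time = 352
lambda * t = 0.004 * 352 = 1.408
R = exp(-1.408)
R = 0.2446

0.2446


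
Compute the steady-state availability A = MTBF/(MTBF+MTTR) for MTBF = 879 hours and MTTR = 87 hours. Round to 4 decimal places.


MTBF = 879
MTTR = 87
MTBF + MTTR = 966
A = 879 / 966
A = 0.9099

0.9099


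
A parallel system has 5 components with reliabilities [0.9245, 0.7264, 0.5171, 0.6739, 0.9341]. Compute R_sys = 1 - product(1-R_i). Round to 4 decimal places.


Components: [0.9245, 0.7264, 0.5171, 0.6739, 0.9341]
(1 - 0.9245) = 0.0755, running product = 0.0755
(1 - 0.7264) = 0.2736, running product = 0.0207
(1 - 0.5171) = 0.4829, running product = 0.01
(1 - 0.6739) = 0.3261, running product = 0.0033
(1 - 0.9341) = 0.0659, running product = 0.0002
Product of (1-R_i) = 0.0002
R_sys = 1 - 0.0002 = 0.9998

0.9998


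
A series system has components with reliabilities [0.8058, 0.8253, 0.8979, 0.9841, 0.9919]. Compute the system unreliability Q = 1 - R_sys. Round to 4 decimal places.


Components: [0.8058, 0.8253, 0.8979, 0.9841, 0.9919]
After component 1: product = 0.8058
After component 2: product = 0.665
After component 3: product = 0.5971
After component 4: product = 0.5876
After component 5: product = 0.5829
R_sys = 0.5829
Q = 1 - 0.5829 = 0.4171

0.4171


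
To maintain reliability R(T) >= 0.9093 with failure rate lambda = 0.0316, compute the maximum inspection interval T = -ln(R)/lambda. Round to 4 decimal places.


R_target = 0.9093
lambda = 0.0316
-ln(0.9093) = 0.0951
T = 0.0951 / 0.0316
T = 3.0089

3.0089


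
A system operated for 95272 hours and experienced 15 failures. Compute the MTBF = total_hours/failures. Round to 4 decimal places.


total_hours = 95272
failures = 15
MTBF = 95272 / 15
MTBF = 6351.4667

6351.4667


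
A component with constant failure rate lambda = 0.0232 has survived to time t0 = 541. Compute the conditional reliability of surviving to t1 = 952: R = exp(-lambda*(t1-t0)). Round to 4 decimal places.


lambda = 0.0232
t0 = 541, t1 = 952
t1 - t0 = 411
lambda * (t1-t0) = 0.0232 * 411 = 9.5352
R = exp(-9.5352)
R = 0.0001

0.0001


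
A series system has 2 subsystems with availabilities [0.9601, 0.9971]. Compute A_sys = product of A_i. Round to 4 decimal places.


Subsystems: [0.9601, 0.9971]
After subsystem 1 (A=0.9601): product = 0.9601
After subsystem 2 (A=0.9971): product = 0.9573
A_sys = 0.9573

0.9573


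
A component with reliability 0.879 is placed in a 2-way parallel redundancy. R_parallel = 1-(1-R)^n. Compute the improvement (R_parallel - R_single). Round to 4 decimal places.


R_single = 0.879, n = 2
1 - R_single = 0.121
(1 - R_single)^n = 0.121^2 = 0.0146
R_parallel = 1 - 0.0146 = 0.9854
Improvement = 0.9854 - 0.879
Improvement = 0.1064

0.1064


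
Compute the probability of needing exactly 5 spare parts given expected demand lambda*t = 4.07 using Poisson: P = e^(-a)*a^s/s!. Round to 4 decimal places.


a = 4.07, s = 5
e^(-a) = e^(-4.07) = 0.0171
a^s = 4.07^5 = 1116.7914
s! = 120
P = 0.0171 * 1116.7914 / 120
P = 0.1589

0.1589


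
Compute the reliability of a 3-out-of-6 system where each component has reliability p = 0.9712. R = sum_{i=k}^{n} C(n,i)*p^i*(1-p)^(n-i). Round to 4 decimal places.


k = 3, n = 6, p = 0.9712
i=3: C(6,3)=20 * 0.9712^3 * 0.0288^3 = 0.0004
i=4: C(6,4)=15 * 0.9712^4 * 0.0288^2 = 0.0111
i=5: C(6,5)=6 * 0.9712^5 * 0.0288^1 = 0.1493
i=6: C(6,6)=1 * 0.9712^6 * 0.0288^0 = 0.8392
R = sum of terms = 1.0

1.0


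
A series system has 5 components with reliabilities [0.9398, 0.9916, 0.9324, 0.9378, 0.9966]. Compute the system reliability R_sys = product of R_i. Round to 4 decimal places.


Components: [0.9398, 0.9916, 0.9324, 0.9378, 0.9966]
After component 1 (R=0.9398): product = 0.9398
After component 2 (R=0.9916): product = 0.9319
After component 3 (R=0.9324): product = 0.8689
After component 4 (R=0.9378): product = 0.8149
After component 5 (R=0.9966): product = 0.8121
R_sys = 0.8121

0.8121


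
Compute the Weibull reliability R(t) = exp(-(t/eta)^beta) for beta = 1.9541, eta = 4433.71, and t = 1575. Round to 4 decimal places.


beta = 1.9541, eta = 4433.71, t = 1575
t/eta = 1575 / 4433.71 = 0.3552
(t/eta)^beta = 0.3552^1.9541 = 0.1323
R(t) = exp(-0.1323)
R(t) = 0.8761

0.8761


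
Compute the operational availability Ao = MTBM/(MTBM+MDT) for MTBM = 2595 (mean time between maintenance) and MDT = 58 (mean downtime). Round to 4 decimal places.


MTBM = 2595
MDT = 58
MTBM + MDT = 2653
Ao = 2595 / 2653
Ao = 0.9781

0.9781


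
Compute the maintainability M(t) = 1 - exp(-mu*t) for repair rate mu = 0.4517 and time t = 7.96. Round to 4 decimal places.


mu = 0.4517, t = 7.96
mu * t = 0.4517 * 7.96 = 3.5955
exp(-3.5955) = 0.0274
M(t) = 1 - 0.0274
M(t) = 0.9726

0.9726


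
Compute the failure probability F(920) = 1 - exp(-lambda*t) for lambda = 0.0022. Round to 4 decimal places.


lambda = 0.0022, t = 920
lambda * t = 2.024
exp(-2.024) = 0.1321
F(t) = 1 - 0.1321
F(t) = 0.8679

0.8679


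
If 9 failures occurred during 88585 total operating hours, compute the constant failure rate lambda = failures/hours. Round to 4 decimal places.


failures = 9
total_hours = 88585
lambda = 9 / 88585
lambda = 0.0001

0.0001


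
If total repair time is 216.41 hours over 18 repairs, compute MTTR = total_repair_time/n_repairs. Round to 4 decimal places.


total_repair_time = 216.41
n_repairs = 18
MTTR = 216.41 / 18
MTTR = 12.0228

12.0228


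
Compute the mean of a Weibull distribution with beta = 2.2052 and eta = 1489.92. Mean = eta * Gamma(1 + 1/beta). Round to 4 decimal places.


beta = 2.2052, eta = 1489.92
1/beta = 0.4535
1 + 1/beta = 1.4535
Gamma(1.4535) = 0.8856
Mean = 1489.92 * 0.8856
Mean = 1319.5205

1319.5205


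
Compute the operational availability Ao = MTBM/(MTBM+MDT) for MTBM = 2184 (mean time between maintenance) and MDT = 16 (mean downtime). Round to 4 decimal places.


MTBM = 2184
MDT = 16
MTBM + MDT = 2200
Ao = 2184 / 2200
Ao = 0.9927

0.9927


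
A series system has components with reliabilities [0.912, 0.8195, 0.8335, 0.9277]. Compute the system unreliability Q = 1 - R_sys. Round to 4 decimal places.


Components: [0.912, 0.8195, 0.8335, 0.9277]
After component 1: product = 0.912
After component 2: product = 0.7474
After component 3: product = 0.6229
After component 4: product = 0.5779
R_sys = 0.5779
Q = 1 - 0.5779 = 0.4221

0.4221


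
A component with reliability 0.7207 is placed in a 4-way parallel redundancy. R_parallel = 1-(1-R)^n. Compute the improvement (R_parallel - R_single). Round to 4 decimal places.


R_single = 0.7207, n = 4
1 - R_single = 0.2793
(1 - R_single)^n = 0.2793^4 = 0.0061
R_parallel = 1 - 0.0061 = 0.9939
Improvement = 0.9939 - 0.7207
Improvement = 0.2732

0.2732


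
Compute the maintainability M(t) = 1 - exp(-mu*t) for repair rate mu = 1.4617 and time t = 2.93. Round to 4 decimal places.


mu = 1.4617, t = 2.93
mu * t = 1.4617 * 2.93 = 4.2828
exp(-4.2828) = 0.0138
M(t) = 1 - 0.0138
M(t) = 0.9862

0.9862


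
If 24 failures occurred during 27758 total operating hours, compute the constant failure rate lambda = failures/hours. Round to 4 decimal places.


failures = 24
total_hours = 27758
lambda = 24 / 27758
lambda = 0.0009

0.0009


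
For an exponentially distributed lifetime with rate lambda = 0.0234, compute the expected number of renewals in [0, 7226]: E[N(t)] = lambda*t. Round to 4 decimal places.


lambda = 0.0234
t = 7226
E[N(t)] = lambda * t
E[N(t)] = 0.0234 * 7226
E[N(t)] = 169.0884

169.0884


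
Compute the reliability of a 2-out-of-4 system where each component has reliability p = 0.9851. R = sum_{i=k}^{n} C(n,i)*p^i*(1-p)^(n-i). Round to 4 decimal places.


k = 2, n = 4, p = 0.9851
i=2: C(4,2)=6 * 0.9851^2 * 0.0149^2 = 0.0013
i=3: C(4,3)=4 * 0.9851^3 * 0.0149^1 = 0.057
i=4: C(4,4)=1 * 0.9851^4 * 0.0149^0 = 0.9417
R = sum of terms = 1.0

1.0


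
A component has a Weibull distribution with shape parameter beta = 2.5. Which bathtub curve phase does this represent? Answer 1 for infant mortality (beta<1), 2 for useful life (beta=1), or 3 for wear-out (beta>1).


beta = 2.5
Compare beta to 1:
beta < 1 => infant mortality (phase 1)
beta = 1 => useful life (phase 2)
beta > 1 => wear-out (phase 3)
Since beta = 2.5, this is wear-out (increasing failure rate)
Phase = 3

3


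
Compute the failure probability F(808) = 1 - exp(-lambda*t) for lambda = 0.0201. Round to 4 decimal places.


lambda = 0.0201, t = 808
lambda * t = 16.2408
exp(-16.2408) = 0.0
F(t) = 1 - 0.0
F(t) = 1.0

1.0


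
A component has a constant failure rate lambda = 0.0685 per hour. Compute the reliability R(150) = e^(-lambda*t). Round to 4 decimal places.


lambda = 0.0685
t = 150
lambda * t = 10.275
R(t) = e^(-10.275)
R(t) = 0.0

0.0


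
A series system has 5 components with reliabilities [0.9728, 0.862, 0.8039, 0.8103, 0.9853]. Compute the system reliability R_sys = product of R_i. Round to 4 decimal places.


Components: [0.9728, 0.862, 0.8039, 0.8103, 0.9853]
After component 1 (R=0.9728): product = 0.9728
After component 2 (R=0.862): product = 0.8386
After component 3 (R=0.8039): product = 0.6741
After component 4 (R=0.8103): product = 0.5462
After component 5 (R=0.9853): product = 0.5382
R_sys = 0.5382

0.5382


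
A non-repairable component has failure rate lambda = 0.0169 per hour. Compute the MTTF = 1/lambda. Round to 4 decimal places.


lambda = 0.0169
MTTF = 1 / 0.0169
MTTF = 59.1716

59.1716


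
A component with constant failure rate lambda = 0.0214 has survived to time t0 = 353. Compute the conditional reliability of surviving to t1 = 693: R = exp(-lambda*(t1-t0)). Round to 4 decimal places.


lambda = 0.0214
t0 = 353, t1 = 693
t1 - t0 = 340
lambda * (t1-t0) = 0.0214 * 340 = 7.276
R = exp(-7.276)
R = 0.0007

0.0007


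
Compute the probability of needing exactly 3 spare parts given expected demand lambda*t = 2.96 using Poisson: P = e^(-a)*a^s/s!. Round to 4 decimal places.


a = 2.96, s = 3
e^(-a) = e^(-2.96) = 0.0518
a^s = 2.96^3 = 25.9343
s! = 6
P = 0.0518 * 25.9343 / 6
P = 0.224

0.224


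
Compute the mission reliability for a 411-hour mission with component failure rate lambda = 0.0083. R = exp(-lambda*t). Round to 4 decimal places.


lambda = 0.0083
mission_time = 411
lambda * t = 0.0083 * 411 = 3.4113
R = exp(-3.4113)
R = 0.033

0.033


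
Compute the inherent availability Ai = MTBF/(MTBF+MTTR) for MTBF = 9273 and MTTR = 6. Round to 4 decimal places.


MTBF = 9273
MTTR = 6
MTBF + MTTR = 9279
Ai = 9273 / 9279
Ai = 0.9994

0.9994


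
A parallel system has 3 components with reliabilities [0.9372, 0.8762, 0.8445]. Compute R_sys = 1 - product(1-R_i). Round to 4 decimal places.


Components: [0.9372, 0.8762, 0.8445]
(1 - 0.9372) = 0.0628, running product = 0.0628
(1 - 0.8762) = 0.1238, running product = 0.0078
(1 - 0.8445) = 0.1555, running product = 0.0012
Product of (1-R_i) = 0.0012
R_sys = 1 - 0.0012 = 0.9988

0.9988


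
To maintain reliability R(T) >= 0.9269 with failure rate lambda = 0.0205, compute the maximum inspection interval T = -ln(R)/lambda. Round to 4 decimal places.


R_target = 0.9269
lambda = 0.0205
-ln(0.9269) = 0.0759
T = 0.0759 / 0.0205
T = 3.7029

3.7029


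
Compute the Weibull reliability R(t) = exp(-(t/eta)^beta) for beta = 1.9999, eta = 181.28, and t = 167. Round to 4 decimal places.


beta = 1.9999, eta = 181.28, t = 167
t/eta = 167 / 181.28 = 0.9212
(t/eta)^beta = 0.9212^1.9999 = 0.8487
R(t) = exp(-0.8487)
R(t) = 0.428

0.428


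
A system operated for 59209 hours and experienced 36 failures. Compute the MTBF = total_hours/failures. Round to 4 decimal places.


total_hours = 59209
failures = 36
MTBF = 59209 / 36
MTBF = 1644.6944

1644.6944


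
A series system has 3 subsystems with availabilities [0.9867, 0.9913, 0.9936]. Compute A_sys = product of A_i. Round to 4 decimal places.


Subsystems: [0.9867, 0.9913, 0.9936]
After subsystem 1 (A=0.9867): product = 0.9867
After subsystem 2 (A=0.9913): product = 0.9781
After subsystem 3 (A=0.9936): product = 0.9719
A_sys = 0.9719

0.9719


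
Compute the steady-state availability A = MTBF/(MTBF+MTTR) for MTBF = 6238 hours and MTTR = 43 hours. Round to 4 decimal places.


MTBF = 6238
MTTR = 43
MTBF + MTTR = 6281
A = 6238 / 6281
A = 0.9932

0.9932


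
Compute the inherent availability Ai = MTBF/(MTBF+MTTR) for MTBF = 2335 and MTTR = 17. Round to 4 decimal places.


MTBF = 2335
MTTR = 17
MTBF + MTTR = 2352
Ai = 2335 / 2352
Ai = 0.9928

0.9928


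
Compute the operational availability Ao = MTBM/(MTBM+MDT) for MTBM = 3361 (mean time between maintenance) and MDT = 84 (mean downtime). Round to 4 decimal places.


MTBM = 3361
MDT = 84
MTBM + MDT = 3445
Ao = 3361 / 3445
Ao = 0.9756

0.9756
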